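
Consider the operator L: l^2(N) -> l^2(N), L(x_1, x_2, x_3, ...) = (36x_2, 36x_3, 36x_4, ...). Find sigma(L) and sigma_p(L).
sigma(L) = closed disk {z in C : |z| ≤ 36}; sigma_p(L) = open disk {z in C : |z| < 36}

Note L = 36·V where V is the unit left shift (V x)_k = x_{k+1}; so sigma(L) = 36·sigma(V) and ||L|| = 36||V||. ||L x||^2 = 1296sum_{k≥2} |x_k|^2 ≤ 1296||x||^2, with equality on {x : x_1 = 0}, so ||L|| = 36. For any lambda with |lambda| < 36, set r = lambda/36 (|r| < 1); the vector x = (1, r, r^2, ...) is in l^2 and satisfies L x = 36(r, r^2, ...) = lambda x, so lambda is an eigenvalue. On the boundary |lambda| = 36 the geometric series diverges, so no l^2 eigenvector exists, but these lambda lie in the approximate point spectrum. Hence sigma(L) is the closed disk of radius 36 and sigma_p(L) is the open disk.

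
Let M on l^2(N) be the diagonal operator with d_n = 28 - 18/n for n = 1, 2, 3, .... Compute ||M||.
||M|| = 28

For a diagonal operator on l^2 with entries d_n, ||M|| = sup_n |d_n|. Here d_1 = 10, d_2 = 19, ..., and d_n = 28 - 18/n increases monotonically toward 28. All terms lie in [10, 28), so |d_n| = d_n and the supremum is the limit 28, which is not attained by any individual d_n. Hence ||M|| = 28.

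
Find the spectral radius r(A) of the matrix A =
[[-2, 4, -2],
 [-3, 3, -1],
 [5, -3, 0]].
r(A) ≈ 3.6297

The eigenvalues of A are the roots of its characteristic polynomial. With M = A (coefficients from the trace, the sum of principal 2x2 minors, and det A):
  p(λ) = det(λ I - M) = λ^3 - λ^2 + 13λ + 2.
No integer candidate from the rational root theorem (±divisors of 2) is a root, so the roots are irrational. The cubic discriminant is Δ = -9187 < 0, so there is one real root and a complex-conjugate pair. p(-1) = -13 and p(0) = 2 have opposite signs, so a root lies in (-1, 0); Newton's method refines it to λ ≈ -0.1518. Dividing out (λ - (-0.1518)) leaves approximately λ^2 - 1.1518λ + 13.1748. For λ^2 - 1.1518λ + 13.1748 the discriminant is -51.3727. It is negative, so the remaining roots are the complex-conjugate pair λ ≈ 0.5759 ± 3.5837i. Their product equals the constant term, so |λ|^2 ≈ 13.1748 and |λ| ≈ 3.6297.
Thus the eigenvalues (to 4 decimals) are -0.1518 (modulus 0.1518); 0.5759 ± 3.5837i (modulus 3.6297). The spectral radius is the largest modulus: r(A) ≈ 3.6297. (Cross-check: r(A) ≤ ||A||_2 ≈ 8.3967; equality holds whenever A is normal, though it can also hold for some non-normal A.)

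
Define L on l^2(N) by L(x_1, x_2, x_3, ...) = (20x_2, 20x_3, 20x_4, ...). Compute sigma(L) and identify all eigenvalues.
sigma(L) = closed disk {z in C : |z| ≤ 20}; sigma_p(L) = open disk {z in C : |z| < 20}

Note L = 20·V where V is the unit left shift (V x)_k = x_{k+1}; so sigma(L) = 20·sigma(V) and ||L|| = 20||V||. ||L x||^2 = 400sum_{k≥2} |x_k|^2 ≤ 400||x||^2, with equality on {x : x_1 = 0}, so ||L|| = 20. For any lambda with |lambda| < 20, set r = lambda/20 (|r| < 1); the vector x = (1, r, r^2, ...) is in l^2 and satisfies L x = 20(r, r^2, ...) = lambda x, so lambda is an eigenvalue. On the boundary |lambda| = 20 the geometric series diverges, so no l^2 eigenvector exists, but these lambda lie in the approximate point spectrum. Hence sigma(L) is the closed disk of radius 20 and sigma_p(L) is the open disk.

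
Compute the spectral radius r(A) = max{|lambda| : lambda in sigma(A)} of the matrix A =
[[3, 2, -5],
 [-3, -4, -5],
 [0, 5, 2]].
r(A) ≈ 5.6259

The eigenvalues of A are the roots of its characteristic polynomial. With M = A (coefficients from the trace, the sum of principal 2x2 minors, and det A):
  p(λ) = det(λ I - M) = λ^3 - λ^2 + 17λ - 138.
No integer candidate from the rational root theorem (±divisors of 138) is a root, so the roots are irrational. The cubic discriminant is Δ = -491875 < 0, so there is one real root and a complex-conjugate pair. p(4) = -22 and p(5) = 47 have opposite signs, so a root lies in (4, 5); Newton's method refines it to λ ≈ 4.3601. Dividing out (λ - (4.3601)) leaves approximately λ^2 + 3.3601λ + 31.6505. For λ^2 + 3.3601λ + 31.6505 the discriminant is -115.3117. It is negative, so the remaining roots are the complex-conjugate pair λ ≈ -1.6801 ± 5.3692i. Their product equals the constant term, so |λ|^2 ≈ 31.6505 and |λ| ≈ 5.6259.
Thus the eigenvalues (to 4 decimals) are 4.3601 (modulus 4.3601); -1.6801 ± 5.3692i (modulus 5.6259). The spectral radius is the largest modulus: r(A) ≈ 5.6259. (Cross-check: r(A) ≤ ||A||_2 ≈ 8.5164; equality holds whenever A is normal, though it can also hold for some non-normal A.)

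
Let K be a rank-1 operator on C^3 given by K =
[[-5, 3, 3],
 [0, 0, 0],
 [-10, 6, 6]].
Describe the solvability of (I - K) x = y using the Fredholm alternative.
(I - K) is singular (det(I - K) = 0, i.e. 1 ∈ sigma(K)). (I - K) x = y is solvable iff y ⊥ ker((I - K)^*) = span{(-5, 3, 3)}, i.e. iff -5y_1 + 3y_2 + 3y_3 = 0. When solvable, the solutions are x = y + c·(1, 0, 2), c arbitrary (ker(I - K) = span{(1, 0, 2)}, dimension 1).

K has rank 1, so it is an outer product K = u v^T: every row of K is a multiple of one row vector. Reading off the entries, u = (1, 0, 2) and v = (-5, 3, 3) (row i of K equals u_i·v^T). A rank-one matrix u v^T satisfies K u = u (v·u) and kills the (2)-dimensional subspace v^⊥, so its characteristic polynomial is lambda^2 (lambda - v·u) with v·u = tr K = 1. Hence the eigenvalues of I - K are 1 (multiplicity 2) and 1 - (1) = 0, so det(I - K) = 0. (Direct check: I - K =
[[6, -3, -3],
 [0, 1, 0],
 [10, -6, -5]]
has determinant 0.) So 1 is an eigenvalue of K and (I - K) is not invertible. The finite-dimensional Fredholm alternative says: either (I - K) is invertible, or ker(I - K) ≠ {0} and then range(I - K) = ker((I - K)^*)^⊥, with dim ker(I - K) = dim ker((I - K)^*). We are in the second case, so we need both kernels. Kernel of I - K: (I - K) u = u - u (v·u) = u - u = 0, so ker(I - K) = span{u} = span{(1, 0, 2)} (it is exactly 1-dimensional because rank(I - K) = 2). Kernel of the adjoint: K is real, so (I - K)^* = I - K^T = I - v u^T, and (I - v u^T) v = v - v (u·v) = 0; hence ker((I - K)^*) = span{v} = span{(-5, 3, 3)}. Therefore (I - K) x = y is solvable iff <y, v> = 0, i.e. iff -5y_1 + 3y_2 + 3y_3 = 0. When this holds, K y = u (v·y) = 0, so (I - K) y = y and x = y is a particular solution; the full solution set is the line x = y + c·u = y + c·(1, 0, 2), c ∈ C.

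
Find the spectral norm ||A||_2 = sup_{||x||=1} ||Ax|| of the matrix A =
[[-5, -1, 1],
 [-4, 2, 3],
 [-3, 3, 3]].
||A||_2 ≈ 8.3776 (= sqrt(largest eigenvalue of A^T A))

||A||_2 = sigma_max(A) = sqrt(lambda_max(A^T A)). Form the symmetric matrix M = A^T A =
[[50, -12, -26],
 [-12, 14, 14],
 [-26, 14, 19]].
Its characteristic polynomial (trace, sum of principal 2x2 minors, determinant of M give the coefficients) is
  p(λ) = det(λ I - M) = λ^3 - 83λ^2 + 900λ - 36.
No integer candidate from the rational root theorem (±divisors of 36) is a root, so the roots are irrational. The cubic discriminant is Δ = 2630123280 > 0, so there are three distinct real roots. p(0) = -36 and p(1) = 782 have opposite signs, so a root lies in (0, 1); Newton's method refines it to λ ≈ 0.0401. p(12) = 540 and p(13) = -166 have opposite signs, so a root lies in (12, 13); Newton's method refines it to λ ≈ 12.776. p(70) = -736 and p(71) = 3372 have opposite signs, so a root lies in (70, 71); Newton's method refines it to λ ≈ 70.1838. Check (Vieta): the three roots sum to 83, matching tr M = 83.
So the eigenvalues of A^T A are ≈ 0.0401, 12.776, 70.1838 (all ≥ 0, as they must be for A^T A). The largest is λ_max ≈ 70.1838, hence ||A||_2 = sqrt(λ_max) ≈ 8.3776.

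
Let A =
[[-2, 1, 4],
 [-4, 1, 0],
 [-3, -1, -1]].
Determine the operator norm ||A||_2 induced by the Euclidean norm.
||A||_2 ≈ 5.6168 (= sqrt(largest eigenvalue of A^T A))

||A||_2 = sigma_max(A) = sqrt(lambda_max(A^T A)). Form the symmetric matrix M = A^T A =
[[29, -3, -5],
 [-3, 3, 5],
 [-5, 5, 17]].
Its characteristic polynomial (trace, sum of principal 2x2 minors, determinant of M give the coefficients) is
  p(λ) = det(λ I - M) = λ^3 - 49λ^2 + 572λ - 676.
No integer candidate from the rational root theorem (±divisors of 676) is a root, so the roots are irrational. The cubic discriminant is Δ = 47555248 > 0, so there are three distinct real roots. p(1) = -152 and p(2) = 280 have opposite signs, so a root lies in (1, 2); Newton's method refines it to λ ≈ 1.329. p(16) = 28 and p(17) = -200 have opposite signs, so a root lies in (16, 17); Newton's method refines it to λ ≈ 16.1227. p(31) = -242 and p(32) = 220 have opposite signs, so a root lies in (31, 32); Newton's method refines it to λ ≈ 31.5482. Check (Vieta): the three roots sum to 49, matching tr M = 49.
So the eigenvalues of A^T A are ≈ 1.329, 16.1227, 31.5482 (all ≥ 0, as they must be for A^T A). The largest is λ_max ≈ 31.5482, hence ||A||_2 = sqrt(λ_max) ≈ 5.6168.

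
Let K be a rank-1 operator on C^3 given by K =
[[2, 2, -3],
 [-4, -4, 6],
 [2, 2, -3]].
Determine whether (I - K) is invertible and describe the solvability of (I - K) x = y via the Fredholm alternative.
(I - K) is invertible (det(I - K) = 6 ≠ 0), so for every y in C^3 the equation (I - K) x = y has a unique solution.

K has rank 1, so it is an outer product K = u v^T: every row of K is a multiple of one row vector. Reading off the entries, u = (1, -2, 1) and v = (2, 2, -3) (row i of K equals u_i·v^T). A rank-one matrix u v^T satisfies K u = u (v·u) and kills the (2)-dimensional subspace v^⊥, so its characteristic polynomial is lambda^2 (lambda - v·u) with v·u = tr K = -5. Hence the eigenvalues of I - K are 1 (multiplicity 2) and 1 - (-5) = 6, so det(I - K) = 6. (Direct check: I - K =
[[-1, -2, 3],
 [4, 5, -6],
 [-2, -2, 4]]
has determinant 6.) The finite-dimensional Fredholm alternative says: either (I - K) is invertible, or ker(I - K) ≠ {0} and then range(I - K) = ker((I - K)^*)^⊥, with dim ker(I - K) = dim ker((I - K)^*). Since det(I - K) ≠ 0, 1 is not an eigenvalue of K and ker(I - K) = {0}, so we are in the first case: for every y there is a unique x = (I - K)^(-1) y. Explicitly, by the Sherman–Morrison formula, (I - u v^T)^(-1) = I + u v^T/(1 - v·u), i.e. (I - K)^(-1) = I + K/(6).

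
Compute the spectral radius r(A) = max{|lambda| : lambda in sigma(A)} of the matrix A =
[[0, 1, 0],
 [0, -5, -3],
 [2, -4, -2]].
r(A) ≈ 7.3811

The eigenvalues of A are the roots of its characteristic polynomial. With M = A (coefficients from the trace, the sum of principal 2x2 minors, and det A):
  p(λ) = det(λ I - M) = λ^3 + 7λ^2 - 2λ + 6.
No integer candidate from the rational root theorem (±divisors of 6) is a root, so the roots are irrational. The cubic discriminant is Δ = -10488 < 0, so there is one real root and a complex-conjugate pair. p(-8) = -42 and p(-7) = 20 have opposite signs, so a root lies in (-8, -7); Newton's method refines it to λ ≈ -7.3811. Dividing out (λ - (-7.3811)) leaves approximately λ^2 - 0.3811λ + 0.8129. For λ^2 - 0.3811λ + 0.8129 the discriminant is -3.1063. It is negative, so the remaining roots are the complex-conjugate pair λ ≈ 0.1905 ± 0.8812i. Their product equals the constant term, so |λ|^2 ≈ 0.8129 and |λ| ≈ 0.9016.
Thus the eigenvalues (to 4 decimals) are -7.3811 (modulus 7.3811); 0.1905 ± 0.8812i (modulus 0.9016). The spectral radius is the largest modulus: r(A) ≈ 7.3811. (Cross-check: r(A) ≤ ||A||_2 ≈ 7.4979; equality holds whenever A is normal, though it can also hold for some non-normal A.)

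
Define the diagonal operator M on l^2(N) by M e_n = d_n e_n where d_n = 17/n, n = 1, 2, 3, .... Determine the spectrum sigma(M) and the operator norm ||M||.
sigma(M) = {17/n : n ≥ 1} ∪ {0}; ||M|| = 17

A bounded diagonal operator on l^2 with diagonal entries d_n has spectrum equal to the closure of {d_n : n ≥ 1}: every d_n is an eigenvalue (with eigenvector e_n), so {d_n} ⊂ sigma(M); the spectrum is closed, so its closure is too; and for lambda not in the closure, (M - lambda I) has bounded inverse (the diagonal entries 1/(d_n - lambda) are bounded). For our sequence d_n = 17/n, n = 1, 2, 3, ...:
  - {d_n} = {17/n : n ≥ 1}; the only limit point is 0
  - closure = {17/n : n ≥ 1} ∪ {0}
For the norm: a diagonal operator has ||M|| = sup_n |d_n|. Here d_n = 17/n is positive and decreasing, so sup_n |d_n| = d_1 = 17. So ||M|| = 17.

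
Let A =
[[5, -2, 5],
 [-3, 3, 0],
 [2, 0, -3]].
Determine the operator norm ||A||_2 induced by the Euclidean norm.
||A||_2 ≈ 7.9839 (= sqrt(largest eigenvalue of A^T A))

||A||_2 = sigma_max(A) = sqrt(lambda_max(A^T A)). Form the symmetric matrix M = A^T A =
[[38, -19, 19],
 [-19, 13, -10],
 [19, -10, 34]].
Its characteristic polynomial (trace, sum of principal 2x2 minors, determinant of M give the coefficients) is
  p(λ) = det(λ I - M) = λ^3 - 85λ^2 + 1406λ - 3249.
No integer candidate from the rational root theorem (±divisors of 3249) is a root, so the roots are irrational. The cubic discriminant is Δ = 1887917729 > 0, so there are three distinct real roots. p(2) = -769 and p(3) = 231 have opposite signs, so a root lies in (2, 3); Newton's method refines it to λ ≈ 2.7547. p(18) = 351 and p(19) = -361 have opposite signs, so a root lies in (18, 19); Newton's method refines it to λ ≈ 18.5033. p(63) = -1989 and p(64) = 719 have opposite signs, so a root lies in (63, 64); Newton's method refines it to λ ≈ 63.742. Check (Vieta): the three roots sum to 85, matching tr M = 85.
So the eigenvalues of A^T A are ≈ 2.7547, 18.5033, 63.742 (all ≥ 0, as they must be for A^T A). The largest is λ_max ≈ 63.742, hence ||A||_2 = sqrt(λ_max) ≈ 7.9839.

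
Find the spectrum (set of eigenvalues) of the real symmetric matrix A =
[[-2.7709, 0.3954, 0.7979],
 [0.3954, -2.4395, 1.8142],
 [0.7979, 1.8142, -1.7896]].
sigma(A) ≈ {-4, -3, 0}

A is real symmetric, so its spectrum consists of real eigenvalues. Expanding the characteristic polynomial of the displayed matrix gives
  det(λ I - A) = p(λ) = λ^3 + (7)λ^2 + (12)λ + (0).
Solving p(λ) = 0 yields eigenvalues ≈ -4, -3, 0. (A is shown rounded to 4 decimals, so these recover the underlying integer eigenvalues to within that precision.)
Verification: the trace of A = -7 equals the sum of eigenvalues -7, and det(A) ≈ 0.0005 matches the eigenvalue product 0.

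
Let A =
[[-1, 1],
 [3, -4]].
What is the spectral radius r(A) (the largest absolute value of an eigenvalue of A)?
r(A) = (5 + sqrt(21))/2 ≈ 4.7913

The eigenvalues of A are the roots of its characteristic polynomial. With M = A (coefficients from the trace and determinant):
  p(λ) = det(λ I - M) = λ^2 + 5λ + 1.
For λ^2 + 5λ + 1 the discriminant is 21. It is nonnegative but not a perfect square, so the roots are real and irrational: λ = (-5 ± sqrt(21))/2 ≈ -0.2087, -4.7913.
Thus the eigenvalues (to 4 decimals) are -0.2087 (modulus 0.2087); -4.7913 (modulus 4.7913). The spectral radius is the largest modulus: r(A) = (5 + sqrt(21))/2 ≈ 4.7913. (Cross-check: r(A) ≤ ||A||_2 ≈ 5.1926; equality holds whenever A is normal, though it can also hold for some non-normal A.)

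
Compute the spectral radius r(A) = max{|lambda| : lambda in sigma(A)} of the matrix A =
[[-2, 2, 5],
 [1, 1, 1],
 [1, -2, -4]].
r(A) ≈ 5.5708

The eigenvalues of A are the roots of its characteristic polynomial. With M = A (coefficients from the trace, the sum of principal 2x2 minors, and det A):
  p(λ) = det(λ I - M) = λ^3 + 5λ^2 - 3λ + 1.
No integer candidate from the rational root theorem (±divisors of 1) is a root, so the roots are irrational. The cubic discriminant is Δ = -464 < 0, so there is one real root and a complex-conjugate pair. p(-6) = -17 and p(-5) = 16 have opposite signs, so a root lies in (-6, -5); Newton's method refines it to λ ≈ -5.5708. Dividing out (λ - (-5.5708)) leaves approximately λ^2 - 0.5708λ + 0.1795. For λ^2 - 0.5708λ + 0.1795 the discriminant is -0.3923. It is negative, so the remaining roots are the complex-conjugate pair λ ≈ 0.2854 ± 0.3132i. Their product equals the constant term, so |λ|^2 ≈ 0.1795 and |λ| ≈ 0.4237.
Thus the eigenvalues (to 4 decimals) are -5.5708 (modulus 5.5708); 0.2854 ± 0.3132i (modulus 0.4237). The spectral radius is the largest modulus: r(A) ≈ 5.5708. (Cross-check: r(A) ≤ ||A||_2 ≈ 7.3918; equality holds whenever A is normal, though it can also hold for some non-normal A.)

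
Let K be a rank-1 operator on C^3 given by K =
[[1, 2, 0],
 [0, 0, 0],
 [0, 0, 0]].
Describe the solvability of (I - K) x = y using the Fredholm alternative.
(I - K) is singular (det(I - K) = 0, i.e. 1 ∈ sigma(K)). (I - K) x = y is solvable iff y ⊥ ker((I - K)^*) = span{(1, 2, 0)}, i.e. iff y_1 + 2y_2 = 0. When solvable, the solutions are x = y + c·(1, 0, 0), c arbitrary (ker(I - K) = span{(1, 0, 0)}, dimension 1).

K has rank 1, so it is an outer product K = u v^T: every row of K is a multiple of one row vector. Reading off the entries, u = (1, 0, 0) and v = (1, 2, 0) (row i of K equals u_i·v^T). A rank-one matrix u v^T satisfies K u = u (v·u) and kills the (2)-dimensional subspace v^⊥, so its characteristic polynomial is lambda^2 (lambda - v·u) with v·u = tr K = 1. Hence the eigenvalues of I - K are 1 (multiplicity 2) and 1 - (1) = 0, so det(I - K) = 0. (Direct check: I - K =
[[0, -2, 0],
 [0, 1, 0],
 [0, 0, 1]]
has determinant 0.) So 1 is an eigenvalue of K and (I - K) is not invertible. The finite-dimensional Fredholm alternative says: either (I - K) is invertible, or ker(I - K) ≠ {0} and then range(I - K) = ker((I - K)^*)^⊥, with dim ker(I - K) = dim ker((I - K)^*). We are in the second case, so we need both kernels. Kernel of I - K: (I - K) u = u - u (v·u) = u - u = 0, so ker(I - K) = span{u} = span{(1, 0, 0)} (it is exactly 1-dimensional because rank(I - K) = 2). Kernel of the adjoint: K is real, so (I - K)^* = I - K^T = I - v u^T, and (I - v u^T) v = v - v (u·v) = 0; hence ker((I - K)^*) = span{v} = span{(1, 2, 0)}. Therefore (I - K) x = y is solvable iff <y, v> = 0, i.e. iff y_1 + 2y_2 = 0. When this holds, K y = u (v·y) = 0, so (I - K) y = y and x = y is a particular solution; the full solution set is the line x = y + c·u = y + c·(1, 0, 0), c ∈ C.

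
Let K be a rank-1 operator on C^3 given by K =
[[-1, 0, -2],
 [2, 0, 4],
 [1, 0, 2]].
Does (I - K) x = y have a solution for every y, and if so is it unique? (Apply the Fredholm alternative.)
(I - K) is singular (det(I - K) = 0, i.e. 1 ∈ sigma(K)). (I - K) x = y is solvable iff y ⊥ ker((I - K)^*) = span{(-1, 0, -2)}, i.e. iff -y_1 - 2y_3 = 0. When solvable, the solutions are x = y + c·(1, -2, -1), c arbitrary (ker(I - K) = span{(1, -2, -1)}, dimension 1).

K has rank 1, so it is an outer product K = u v^T: every row of K is a multiple of one row vector. Reading off the entries, u = (1, -2, -1) and v = (-1, 0, -2) (row i of K equals u_i·v^T). A rank-one matrix u v^T satisfies K u = u (v·u) and kills the (2)-dimensional subspace v^⊥, so its characteristic polynomial is lambda^2 (lambda - v·u) with v·u = tr K = 1. Hence the eigenvalues of I - K are 1 (multiplicity 2) and 1 - (1) = 0, so det(I - K) = 0. (Direct check: I - K =
[[2, 0, 2],
 [-2, 1, -4],
 [-1, 0, -1]]
has determinant 0.) So 1 is an eigenvalue of K and (I - K) is not invertible. The finite-dimensional Fredholm alternative says: either (I - K) is invertible, or ker(I - K) ≠ {0} and then range(I - K) = ker((I - K)^*)^⊥, with dim ker(I - K) = dim ker((I - K)^*). We are in the second case, so we need both kernels. Kernel of I - K: (I - K) u = u - u (v·u) = u - u = 0, so ker(I - K) = span{u} = span{(1, -2, -1)} (it is exactly 1-dimensional because rank(I - K) = 2). Kernel of the adjoint: K is real, so (I - K)^* = I - K^T = I - v u^T, and (I - v u^T) v = v - v (u·v) = 0; hence ker((I - K)^*) = span{v} = span{(-1, 0, -2)}. Therefore (I - K) x = y is solvable iff <y, v> = 0, i.e. iff -y_1 - 2y_3 = 0. When this holds, K y = u (v·y) = 0, so (I - K) y = y and x = y is a particular solution; the full solution set is the line x = y + c·u = y + c·(1, -2, -1), c ∈ C.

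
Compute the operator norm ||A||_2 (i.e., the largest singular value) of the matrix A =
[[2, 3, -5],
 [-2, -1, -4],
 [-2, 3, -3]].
||A||_2 ≈ 7.7432 (= sqrt(largest eigenvalue of A^T A))

||A||_2 = sigma_max(A) = sqrt(lambda_max(A^T A)). Form the symmetric matrix M = A^T A =
[[12, 2, 4],
 [2, 19, -20],
 [4, -20, 50]].
Its characteristic polynomial (trace, sum of principal 2x2 minors, determinant of M give the coefficients) is
  p(λ) = det(λ I - M) = λ^3 - 81λ^2 + 1358λ - 5776.
No integer candidate from the rational root theorem (±divisors of 5776) is a root, so the roots are irrational. The cubic discriminant is Δ = 339141604 > 0, so there are three distinct real roots. p(6) = -328 and p(7) = 104 have opposite signs, so a root lies in (6, 7); Newton's method refines it to λ ≈ 6.7314. p(14) = 104 and p(15) = -256 have opposite signs, so a root lies in (14, 15); Newton's method refines it to λ ≈ 14.3113. p(59) = -2236 and p(60) = 104 have opposite signs, so a root lies in (59, 60); Newton's method refines it to λ ≈ 59.9573. Check (Vieta): the three roots sum to 81, matching tr M = 81.
So the eigenvalues of A^T A are ≈ 6.7314, 14.3113, 59.9573 (all ≥ 0, as they must be for A^T A). The largest is λ_max ≈ 59.9573, hence ||A||_2 = sqrt(λ_max) ≈ 7.7432.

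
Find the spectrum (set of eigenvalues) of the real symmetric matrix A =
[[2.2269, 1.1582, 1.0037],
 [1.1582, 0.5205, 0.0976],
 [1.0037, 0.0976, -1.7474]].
sigma(A) ≈ {-2, 0, 3}

A is real symmetric, so its spectrum consists of real eigenvalues. Expanding the characteristic polynomial of the displayed matrix gives
  det(λ I - A) = p(λ) = λ^3 + (-1)λ^2 + (-6)λ + (0).
Solving p(λ) = 0 yields eigenvalues ≈ -2, 0, 3. (A is shown rounded to 4 decimals, so these recover the underlying integer eigenvalues to within that precision.)
Verification: the trace of A = 1 equals the sum of eigenvalues 1, and det(A) ≈ -0.0001 matches the eigenvalue product 0.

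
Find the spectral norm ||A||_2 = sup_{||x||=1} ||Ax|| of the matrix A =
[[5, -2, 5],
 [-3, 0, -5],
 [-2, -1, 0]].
||A||_2 ≈ 9.2983 (= sqrt(largest eigenvalue of A^T A))

||A||_2 = sigma_max(A) = sqrt(lambda_max(A^T A)). Form the symmetric matrix M = A^T A =
[[38, -8, 40],
 [-8, 5, -10],
 [40, -10, 50]].
Its characteristic polynomial (trace, sum of principal 2x2 minors, determinant of M give the coefficients) is
  p(λ) = det(λ I - M) = λ^3 - 93λ^2 + 576λ - 900.
No integer candidate from the rational root theorem (±divisors of 900) is a root, so the roots are irrational. The cubic discriminant is Δ = 55365120 > 0, so there are three distinct real roots. p(2) = -112 and p(3) = 18 have opposite signs, so a root lies in (2, 3); Newton's method refines it to λ ≈ 2.7332. p(3) = 18 and p(4) = -20 have opposite signs, so a root lies in (3, 4); Newton's method refines it to λ ≈ 3.8085. p(86) = -3136 and p(87) = 3798 have opposite signs, so a root lies in (86, 87); Newton's method refines it to λ ≈ 86.4582. Check (Vieta): the three roots sum to 93, matching tr M = 93.
So the eigenvalues of A^T A are ≈ 2.7332, 3.8085, 86.4582 (all ≥ 0, as they must be for A^T A). The largest is λ_max ≈ 86.4582, hence ||A||_2 = sqrt(λ_max) ≈ 9.2983.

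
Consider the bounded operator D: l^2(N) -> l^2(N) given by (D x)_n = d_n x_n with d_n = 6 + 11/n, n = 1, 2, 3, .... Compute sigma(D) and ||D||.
sigma(D) = {6 + 11/n : n ≥ 1} ∪ {6}; ||D|| = 17

A bounded diagonal operator on l^2 with diagonal entries d_n has spectrum equal to the closure of {d_n : n ≥ 1}: every d_n is an eigenvalue (with eigenvector e_n), so {d_n} ⊂ sigma(D); the spectrum is closed, so its closure is too; and for lambda not in the closure, (D - lambda I) has bounded inverse (the diagonal entries 1/(d_n - lambda) are bounded). For our sequence d_n = 6 + 11/n, n = 1, 2, 3, ...:
  - {d_n} = {6 + 11/n : n ≥ 1}; the only limit point is 6
  - closure = {6 + 11/n : n ≥ 1} ∪ {6}
For the norm: a diagonal operator has ||D|| = sup_n |d_n|. Here d_n = 6 + 11/n is positive and decreasing, so sup_n |d_n| = d_1 = 6 + 11 = 17. So ||D|| = 17.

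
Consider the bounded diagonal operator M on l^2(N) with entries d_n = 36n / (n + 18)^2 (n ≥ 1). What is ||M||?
||M|| = 1/2 (attained at n = 18)

For M diagonal, ||M|| = sup_n |d_n|. Treat f(x) = 36x / (x + 18)^2 for real x > 0. By the quotient rule, f'(x) = 36(18 - x)/(x + 18)^3, which is positive for x < 18 and negative for x > 18. So f has a unique maximum at x = 18, and since 18 is a positive integer, the supremum over n ≥ 1 is attained at n = 18: d_18 = 36·18/(18 + 18)^2 = 36·18/1296 = 1/2. Hence ||M|| = 1/2.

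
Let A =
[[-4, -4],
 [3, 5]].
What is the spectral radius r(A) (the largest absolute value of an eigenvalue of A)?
r(A) = (1 + sqrt(33))/2 ≈ 3.3723

The eigenvalues of A are the roots of its characteristic polynomial. With M = A (coefficients from the trace and determinant):
  p(λ) = det(λ I - M) = λ^2 - λ - 8.
For λ^2 - λ - 8 the discriminant is 33. It is nonnegative but not a perfect square, so the roots are real and irrational: λ = (1 ± sqrt(33))/2 ≈ 3.3723, -2.3723.
Thus the eigenvalues (to 4 decimals) are 3.3723 (modulus 3.3723); -2.3723 (modulus 2.3723). The spectral radius is the largest modulus: r(A) = (1 + sqrt(33))/2 ≈ 3.3723. (Cross-check: r(A) ≤ ||A||_2 ≈ 8.0632; equality holds whenever A is normal, though it can also hold for some non-normal A.)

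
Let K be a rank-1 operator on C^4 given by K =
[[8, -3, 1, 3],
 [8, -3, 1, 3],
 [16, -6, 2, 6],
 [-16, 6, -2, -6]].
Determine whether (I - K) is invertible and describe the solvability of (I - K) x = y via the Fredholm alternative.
(I - K) is singular (det(I - K) = 0, i.e. 1 ∈ sigma(K)). (I - K) x = y is solvable iff y ⊥ ker((I - K)^*) = span{(8, -3, 1, 3)}, i.e. iff 8y_1 - 3y_2 + y_3 + 3y_4 = 0. When solvable, the solutions are x = y + c·(1, 1, 2, -2), c arbitrary (ker(I - K) = span{(1, 1, 2, -2)}, dimension 1).

K has rank 1, so it is an outer product K = u v^T: every row of K is a multiple of one row vector. Reading off the entries, u = (1, 1, 2, -2) and v = (8, -3, 1, 3) (row i of K equals u_i·v^T). A rank-one matrix u v^T satisfies K u = u (v·u) and kills the (3)-dimensional subspace v^⊥, so its characteristic polynomial is lambda^3 (lambda - v·u) with v·u = tr K = 1. Hence the eigenvalues of I - K are 1 (multiplicity 3) and 1 - (1) = 0, so det(I - K) = 0. (Direct check: I - K =
[[-7, 3, -1, -3],
 [-8, 4, -1, -3],
 [-16, 6, -1, -6],
 [16, -6, 2, 7]]
has determinant 0.) So 1 is an eigenvalue of K and (I - K) is not invertible. The finite-dimensional Fredholm alternative says: either (I - K) is invertible, or ker(I - K) ≠ {0} and then range(I - K) = ker((I - K)^*)^⊥, with dim ker(I - K) = dim ker((I - K)^*). We are in the second case, so we need both kernels. Kernel of I - K: (I - K) u = u - u (v·u) = u - u = 0, so ker(I - K) = span{u} = span{(1, 1, 2, -2)} (it is exactly 1-dimensional because rank(I - K) = 3). Kernel of the adjoint: K is real, so (I - K)^* = I - K^T = I - v u^T, and (I - v u^T) v = v - v (u·v) = 0; hence ker((I - K)^*) = span{v} = span{(8, -3, 1, 3)}. Therefore (I - K) x = y is solvable iff <y, v> = 0, i.e. iff 8y_1 - 3y_2 + y_3 + 3y_4 = 0. When this holds, K y = u (v·y) = 0, so (I - K) y = y and x = y is a particular solution; the full solution set is the line x = y + c·u = y + c·(1, 1, 2, -2), c ∈ C.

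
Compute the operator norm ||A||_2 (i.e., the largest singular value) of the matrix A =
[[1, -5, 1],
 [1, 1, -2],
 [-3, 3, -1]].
||A||_2 = sqrt((50 + sqrt(1348))/2) ≈ 6.5846 (= sqrt(largest eigenvalue of A^T A))

||A||_2 = sigma_max(A) = sqrt(lambda_max(A^T A)). Form the symmetric matrix M = A^T A =
[[11, -13, 2],
 [-13, 35, -10],
 [2, -10, 6]].
Its characteristic polynomial (trace, sum of principal 2x2 minors, determinant of M give the coefficients) is
  p(λ) = det(λ I - M) = λ^3 - 52λ^2 + 388λ - 576.
By the rational root theorem any rational root is an integer divisor of 576. Testing λ = 2: p(2) = 8 - 208 + 776 - 576 = 0, so λ = 2 is a root. Dividing out (λ - 2) leaves p(λ) = (λ - 2)(λ^2 - 50λ + 288). For λ^2 - 50λ + 288 the discriminant is 1348. It is nonnegative but not a perfect square, so the roots are real and irrational: λ = (50 ± sqrt(1348))/2 ≈ 43.3576, 6.6424.
So the eigenvalues of A^T A are ≈ 2, 6.6424, 43.3576 (all ≥ 0, as they must be for A^T A). The largest is λ_max = (50 + sqrt(1348))/2 ≈ 43.3576, hence ||A||_2 = sqrt(λ_max) = sqrt((50 + sqrt(1348))/2) ≈ 6.5846.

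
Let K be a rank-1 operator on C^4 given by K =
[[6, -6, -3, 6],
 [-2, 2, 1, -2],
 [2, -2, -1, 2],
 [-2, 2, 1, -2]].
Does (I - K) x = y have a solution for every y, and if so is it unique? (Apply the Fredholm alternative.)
(I - K) is invertible (det(I - K) = -4 ≠ 0), so for every y in C^4 the equation (I - K) x = y has a unique solution.

K has rank 1, so it is an outer product K = u v^T: every row of K is a multiple of one row vector. Reading off the entries, u = (3, -1, 1, -1) and v = (2, -2, -1, 2) (row i of K equals u_i·v^T). A rank-one matrix u v^T satisfies K u = u (v·u) and kills the (3)-dimensional subspace v^⊥, so its characteristic polynomial is lambda^3 (lambda - v·u) with v·u = tr K = 5. Hence the eigenvalues of I - K are 1 (multiplicity 3) and 1 - (5) = -4, so det(I - K) = -4. (Direct check: I - K =
[[-5, 6, 3, -6],
 [2, -1, -1, 2],
 [-2, 2, 2, -2],
 [2, -2, -1, 3]]
has determinant -4.) The finite-dimensional Fredholm alternative says: either (I - K) is invertible, or ker(I - K) ≠ {0} and then range(I - K) = ker((I - K)^*)^⊥, with dim ker(I - K) = dim ker((I - K)^*). Since det(I - K) ≠ 0, 1 is not an eigenvalue of K and ker(I - K) = {0}, so we are in the first case: for every y there is a unique x = (I - K)^(-1) y. Explicitly, by the Sherman–Morrison formula, (I - u v^T)^(-1) = I + u v^T/(1 - v·u), i.e. (I - K)^(-1) = I + K/(-4).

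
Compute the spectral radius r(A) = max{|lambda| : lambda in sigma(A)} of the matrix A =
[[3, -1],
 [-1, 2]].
r(A) = (5 + sqrt(5))/2 ≈ 3.618

The eigenvalues of A are the roots of its characteristic polynomial. With M = A (coefficients from the trace and determinant):
  p(λ) = det(λ I - M) = λ^2 - 5λ + 5.
For λ^2 - 5λ + 5 the discriminant is 5. It is nonnegative but not a perfect square, so the roots are real and irrational: λ = (5 ± sqrt(5))/2 ≈ 3.618, 1.382.
Thus the eigenvalues (to 4 decimals) are 3.618 (modulus 3.618); 1.382 (modulus 1.382). The spectral radius is the largest modulus: r(A) = (5 + sqrt(5))/2 ≈ 3.618. (Cross-check: r(A) ≤ ||A||_2 ≈ 3.618; equality holds whenever A is normal, though it can also hold for some non-normal A.)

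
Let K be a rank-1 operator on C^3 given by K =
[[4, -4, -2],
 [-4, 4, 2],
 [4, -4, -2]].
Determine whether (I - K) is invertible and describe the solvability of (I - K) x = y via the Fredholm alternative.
(I - K) is invertible (det(I - K) = -5 ≠ 0), so for every y in C^3 the equation (I - K) x = y has a unique solution.

K has rank 1, so it is an outer product K = u v^T: every row of K is a multiple of one row vector. Reading off the entries, u = (-2, 2, -2) and v = (-2, 2, 1) (row i of K equals u_i·v^T). A rank-one matrix u v^T satisfies K u = u (v·u) and kills the (2)-dimensional subspace v^⊥, so its characteristic polynomial is lambda^2 (lambda - v·u) with v·u = tr K = 6. Hence the eigenvalues of I - K are 1 (multiplicity 2) and 1 - (6) = -5, so det(I - K) = -5. (Direct check: I - K =
[[-3, 4, 2],
 [4, -3, -2],
 [-4, 4, 3]]
has determinant -5.) The finite-dimensional Fredholm alternative says: either (I - K) is invertible, or ker(I - K) ≠ {0} and then range(I - K) = ker((I - K)^*)^⊥, with dim ker(I - K) = dim ker((I - K)^*). Since det(I - K) ≠ 0, 1 is not an eigenvalue of K and ker(I - K) = {0}, so we are in the first case: for every y there is a unique x = (I - K)^(-1) y. Explicitly, by the Sherman–Morrison formula, (I - u v^T)^(-1) = I + u v^T/(1 - v·u), i.e. (I - K)^(-1) = I + K/(-5).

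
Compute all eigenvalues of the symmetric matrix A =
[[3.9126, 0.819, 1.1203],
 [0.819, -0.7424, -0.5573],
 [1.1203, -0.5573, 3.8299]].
sigma(A) ≈ {-1, 3, 5}

A is real symmetric, so its spectrum consists of real eigenvalues. Expanding the characteristic polynomial of the displayed matrix gives
  det(λ I - A) = p(λ) = λ^3 + (-7)λ^2 + (7)λ + (15).
Solving p(λ) = 0 yields eigenvalues ≈ -1, 3, 5. (A is shown rounded to 4 decimals, so these recover the underlying integer eigenvalues to within that precision.)
Verification: the trace of A = 7 equals the sum of eigenvalues 7, and det(A) ≈ -14.9998 matches the eigenvalue product -15.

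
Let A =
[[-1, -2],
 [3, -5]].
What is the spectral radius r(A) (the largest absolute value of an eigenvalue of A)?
r(A) = sqrt(11) ≈ 3.3166

The eigenvalues of A are the roots of its characteristic polynomial. With M = A (coefficients from the trace and determinant):
  p(λ) = det(λ I - M) = λ^2 + 6λ + 11.
For λ^2 + 6λ + 11 the discriminant is -8. It is negative, so the roots are the complex-conjugate pair λ = -3 ± (sqrt(8)/2) i ≈ -3 ± 1.4142i. For a conjugate pair the product of the roots equals the constant term, so |λ|^2 = 11 and |λ| = sqrt(11) ≈ 3.3166.
Thus the eigenvalues (to 4 decimals) are -3 ± 1.4142i (modulus 3.3166). The spectral radius is the largest modulus: r(A) = sqrt(11) ≈ 3.3166. (Cross-check: r(A) ≤ ||A||_2 ≈ 5.9667; equality holds whenever A is normal, though it can also hold for some non-normal A.)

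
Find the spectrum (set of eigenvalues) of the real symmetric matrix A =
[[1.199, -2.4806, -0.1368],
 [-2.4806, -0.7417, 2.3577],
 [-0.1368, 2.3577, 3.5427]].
sigma(A) ≈ {-3, 2, 5}

A is real symmetric, so its spectrum consists of real eigenvalues. Expanding the characteristic polynomial of the displayed matrix gives
  det(λ I - A) = p(λ) = λ^3 + (-4)λ^2 + (-11)λ + (30).
Solving p(λ) = 0 yields eigenvalues ≈ -3, 2, 5. (A is shown rounded to 4 decimals, so these recover the underlying integer eigenvalues to within that precision.)
Verification: the trace of A = 4 equals the sum of eigenvalues 4, and det(A) ≈ -30.0010 matches the eigenvalue product -30.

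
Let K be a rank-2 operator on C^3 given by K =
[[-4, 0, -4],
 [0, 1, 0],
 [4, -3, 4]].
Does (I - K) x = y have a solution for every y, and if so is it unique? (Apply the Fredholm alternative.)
(I - K) is singular (det(I - K) = 0, i.e. 1 ∈ sigma(K)). (I - K) x = y is solvable iff y ⊥ ker((I - K)^*) = span{(0, -1, 0)}, i.e. iff -y_2 = 0. When solvable, x is determined up to adding multiples of (-12, -1, 15) (ker(I - K) = span{(-12, -1, 15)}, dimension 1).

K has rank 2 and factors as K = U V^T = u1 v1^T + u2 v2^T with u1 = (2, -1, 1), v1 = (-2, 0, -2), u2 = (0, 1, -3), v2 = (-2, 1, -2) (multiplying out reproduces the displayed K). The nonzero eigenvalues of U V^T coincide with those of the 2 x 2 matrix G = V^T U = [[v1·u1, v1·u2], [v2·u1, v2·u2]] = [[-6, 6], [-7, 7]], and by the Sylvester determinant identity det(I_3 - U V^T) = det(I_2 - V^T U) = det([[7, -6], [7, -6]]) = (7)(-6) - (-6)(7) = 0. (Direct check: I - K =
[[5, 0, 4],
 [0, 0, 0],
 [-4, 3, -3]]
has determinant 0.) So 1 is an eigenvalue of K and (I - K) is not invertible. The finite-dimensional Fredholm alternative says: either (I - K) is invertible, or ker(I - K) ≠ {0} and then range(I - K) = ker((I - K)^*)^⊥, with dim ker(I - K) = dim ker((I - K)^*). We are in the second case, so we compute both kernels via the 2 x 2 reduction. If (I - U V^T) x = 0 then x = U (V^T x) lies in the column space of U; writing x = U b gives U (I_2 - G) b = 0, and since u1, u2 are independent, (I_2 - G) b = 0. With I_2 - G = [[7, -6], [7, -6]] (singular, as its determinant is 0) a null vector is b = (-6, -7), so ker(I - K) = span{-6·u1 + (-7)·u2} = span{(-12, -1, 15)}. For the adjoint, (I - K)^* = I - K^T = I - V U^T, and the same argument gives ker((I - K)^*) = {V a : (I_2 - G)^T a = 0}; (I_2 - G)^T = [[7, 7], [-6, -6]] has null vector a = (1, -1), so ker((I - K)^*) = span{1·v1 + (-1)·v2} = span{(0, -1, 0)}. (Both kernels are 1-dimensional, matching rank(I - K) = 2.) Therefore (I - K) x = y is solvable iff <y, (0, -1, 0)> = 0, i.e. iff -y_2 = 0; when solvable the solution set is the line x_p + c·(-12, -1, 15), c ∈ C.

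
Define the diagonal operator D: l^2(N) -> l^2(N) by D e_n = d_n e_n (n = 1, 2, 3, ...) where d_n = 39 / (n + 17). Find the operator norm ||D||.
||D|| = 13/6 (attained at n = 1)

For D diagonal, ||D|| = sup_n |d_n| = sup_n 39/(n + 17). This is positive and strictly decreasing in n, so the supremum is attained at n = 1: d_1 = 39/(1 + 17) = 13/6. Hence ||D|| = 13/6.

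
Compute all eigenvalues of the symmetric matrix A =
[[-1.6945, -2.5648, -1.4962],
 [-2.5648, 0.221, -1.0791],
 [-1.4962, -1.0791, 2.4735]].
sigma(A) ≈ {-4, 2, 3}

A is real symmetric, so its spectrum consists of real eigenvalues. Expanding the characteristic polynomial of the displayed matrix gives
  det(λ I - A) = p(λ) = λ^3 + (-1)λ^2 + (-14)λ + (24.001).
Solving p(λ) = 0 yields eigenvalues ≈ -4, 2, 3. (A is shown rounded to 4 decimals, so these recover the underlying integer eigenvalues to within that precision.)
Verification: the trace of A = 1 equals the sum of eigenvalues 1, and det(A) ≈ -24.0010 matches the eigenvalue product -24.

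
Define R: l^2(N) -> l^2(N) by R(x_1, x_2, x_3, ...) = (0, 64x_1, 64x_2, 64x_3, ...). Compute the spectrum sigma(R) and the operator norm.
sigma(R) = closed disk {z in C : |z| ≤ 64}; ||R|| = 64

Note R = 64·U where U is the unit right shift (U x)_k = x_{k-1} (with x_0 := 0); so ||R|| = 64||U|| and sigma(R) = 64·sigma(U). ||R x||^2 = sum_{k≥1} |64x_k|^2 = 4096||x||^2, so ||R|| = 64 and sigma(R) ⊂ {|z| ≤ 64}. For any |lambda| < 64, the equation (R - lambda I) x = 0 forces x_1 = 0, then 64x_k = lambda x_{k+1} ⇒ x = 0, so R has no eigenvalues. But (R - lambda I) is not surjective for |lambda| < 64: solving (R - lambda I) x = e_1 would require x_n proportional to (lambda/64)^(-n), which is not in l^2. So every |lambda| < 64 lies in the residual spectrum. The boundary |lambda| = 64 is in the approximate point spectrum (the spectrum is closed). Hence sigma(R) is the closed disk of radius 64.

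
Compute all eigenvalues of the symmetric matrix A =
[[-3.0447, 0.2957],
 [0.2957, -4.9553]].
sigma(A) ≈ {-5, -3}

A is real symmetric, so its spectrum consists of real eigenvalues. Expanding the characteristic polynomial of the displayed matrix gives
  det(λ I - A) = p(λ) = λ^2 + (8)λ + (15).
Solving p(λ) = 0 yields eigenvalues ≈ -5, -3. (A is shown rounded to 4 decimals, so these recover the underlying integer eigenvalues to within that precision.)
Verification: the trace of A = -8 equals the sum of eigenvalues -8, and det(A) ≈ 15.0000 matches the eigenvalue product 15.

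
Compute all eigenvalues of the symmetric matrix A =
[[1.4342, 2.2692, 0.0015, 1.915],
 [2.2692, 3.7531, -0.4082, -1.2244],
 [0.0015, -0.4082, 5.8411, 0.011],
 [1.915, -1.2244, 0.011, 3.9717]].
sigma(A) ≈ {-1, 5, 6} (5 with multiplicity 2)

A is real symmetric, so its spectrum consists of real eigenvalues. Expanding the characteristic polynomial of the displayed matrix gives
  det(λ I - A) = p(λ) = λ^4 + (-15)λ^3 + (69.0013)λ^2 + (-65.0059)λ + (-149.9912).
Solving p(λ) = 0 yields eigenvalues ≈ -1, 5, 5, 6. (A is shown rounded to 4 decimals, so these recover the underlying integer eigenvalues to within that precision.)
Verification: the trace of A = 15 equals the sum of eigenvalues 15, and det(A) ≈ -149.9912 matches the eigenvalue product -150.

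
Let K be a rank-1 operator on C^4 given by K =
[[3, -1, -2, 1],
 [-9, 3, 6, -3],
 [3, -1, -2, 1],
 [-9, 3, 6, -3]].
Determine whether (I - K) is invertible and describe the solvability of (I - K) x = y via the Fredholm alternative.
(I - K) is singular (det(I - K) = 0, i.e. 1 ∈ sigma(K)). (I - K) x = y is solvable iff y ⊥ ker((I - K)^*) = span{(3, -1, -2, 1)}, i.e. iff 3y_1 - y_2 - 2y_3 + y_4 = 0. When solvable, the solutions are x = y + c·(1, -3, 1, -3), c arbitrary (ker(I - K) = span{(1, -3, 1, -3)}, dimension 1).

K has rank 1, so it is an outer product K = u v^T: every row of K is a multiple of one row vector. Reading off the entries, u = (1, -3, 1, -3) and v = (3, -1, -2, 1) (row i of K equals u_i·v^T). A rank-one matrix u v^T satisfies K u = u (v·u) and kills the (3)-dimensional subspace v^⊥, so its characteristic polynomial is lambda^3 (lambda - v·u) with v·u = tr K = 1. Hence the eigenvalues of I - K are 1 (multiplicity 3) and 1 - (1) = 0, so det(I - K) = 0. (Direct check: I - K =
[[-2, 1, 2, -1],
 [9, -2, -6, 3],
 [-3, 1, 3, -1],
 [9, -3, -6, 4]]
has determinant 0.) So 1 is an eigenvalue of K and (I - K) is not invertible. The finite-dimensional Fredholm alternative says: either (I - K) is invertible, or ker(I - K) ≠ {0} and then range(I - K) = ker((I - K)^*)^⊥, with dim ker(I - K) = dim ker((I - K)^*). We are in the second case, so we need both kernels. Kernel of I - K: (I - K) u = u - u (v·u) = u - u = 0, so ker(I - K) = span{u} = span{(1, -3, 1, -3)} (it is exactly 1-dimensional because rank(I - K) = 3). Kernel of the adjoint: K is real, so (I - K)^* = I - K^T = I - v u^T, and (I - v u^T) v = v - v (u·v) = 0; hence ker((I - K)^*) = span{v} = span{(3, -1, -2, 1)}. Therefore (I - K) x = y is solvable iff <y, v> = 0, i.e. iff 3y_1 - y_2 - 2y_3 + y_4 = 0. When this holds, K y = u (v·y) = 0, so (I - K) y = y and x = y is a particular solution; the full solution set is the line x = y + c·u = y + c·(1, -3, 1, -3), c ∈ C.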